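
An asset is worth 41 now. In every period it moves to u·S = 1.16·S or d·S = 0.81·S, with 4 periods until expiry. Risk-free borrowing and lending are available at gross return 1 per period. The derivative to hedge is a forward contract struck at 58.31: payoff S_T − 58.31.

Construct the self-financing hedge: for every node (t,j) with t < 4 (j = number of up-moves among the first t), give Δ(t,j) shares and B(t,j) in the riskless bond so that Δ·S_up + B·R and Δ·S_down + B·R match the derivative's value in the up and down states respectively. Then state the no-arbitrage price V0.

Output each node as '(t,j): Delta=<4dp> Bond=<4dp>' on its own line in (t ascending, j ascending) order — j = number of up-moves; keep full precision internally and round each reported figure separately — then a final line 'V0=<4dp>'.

Under the risk-neutral measure, an up-move has probability p* = (R−d)/(u−d) = 0.5429 and values discount at R = 1.
Terminal values V(4,·): V(4,0)=-40.6608, V(4,1)=-33.0347, V(4,2)=-22.1132, V(4,3)=-6.4726, V(4,4)=15.9262
  t=3,j=0: stock 21.7891 → up 25.2753 (V=-33.0347), down 17.6492 (V=-40.6608). Price -36.5209; hedge Δ=1.0000, bond B=-58.3100.
  t=3,j=1: stock 31.2041 → up 36.1968 (V=-22.1132), down 25.2753 (V=-33.0347). Price -27.1059; hedge Δ=1.0000, bond B=-58.3100.
  t=3,j=2: stock 44.6874 → up 51.8374 (V=-6.4726), down 36.1968 (V=-22.1132). Price -13.6226; hedge Δ=1.0000, bond B=-58.3100.
  t=3,j=3: stock 63.9967 → up 74.2362 (V=15.9262), down 51.8374 (V=-6.4726). Price 5.6867; hedge Δ=1.0000, bond B=-58.3100.
  t=2,j=0: stock 26.9001 → up 31.2041 (V=-27.1059), down 21.7891 (V=-36.5209). Price -31.4099; hedge Δ=1.0000, bond B=-58.3100.
  t=2,j=1: stock 38.5236 → up 44.6874 (V=-13.6226), down 31.2041 (V=-27.1059). Price -19.7864; hedge Δ=1.0000, bond B=-58.3100.
  t=2,j=2: stock 55.1696 → up 63.9967 (V=5.6867), down 44.6874 (V=-13.6226). Price -3.1404; hedge Δ=1.0000, bond B=-58.3100.
  t=1,j=0: stock 33.2100 → up 38.5236 (V=-19.7864), down 26.9001 (V=-31.4099). Price -25.1000; hedge Δ=1.0000, bond B=-58.3100.
  t=1,j=1: stock 47.5600 → up 55.1696 (V=-3.1404), down 38.5236 (V=-19.7864). Price -10.7500; hedge Δ=1.0000, bond B=-58.3100.
  t=0,j=0: stock 41.0000 → up 47.5600 (V=-10.7500), down 33.2100 (V=-25.1000). Price -17.3100; hedge Δ=1.0000, bond B=-58.3100.
Root portfolio cost Δ·41+B reproduces V0=-17.3100.

(0,0): Delta=1.0000 Bond=-58.3100
(1,0): Delta=1.0000 Bond=-58.3100
(1,1): Delta=1.0000 Bond=-58.3100
(2,0): Delta=1.0000 Bond=-58.3100
(2,1): Delta=1.0000 Bond=-58.3100
(2,2): Delta=1.0000 Bond=-58.3100
(3,0): Delta=1.0000 Bond=-58.3100
(3,1): Delta=1.0000 Bond=-58.3100
(3,2): Delta=1.0000 Bond=-58.3100
(3,3): Delta=1.0000 Bond=-58.3100
V0=-17.3100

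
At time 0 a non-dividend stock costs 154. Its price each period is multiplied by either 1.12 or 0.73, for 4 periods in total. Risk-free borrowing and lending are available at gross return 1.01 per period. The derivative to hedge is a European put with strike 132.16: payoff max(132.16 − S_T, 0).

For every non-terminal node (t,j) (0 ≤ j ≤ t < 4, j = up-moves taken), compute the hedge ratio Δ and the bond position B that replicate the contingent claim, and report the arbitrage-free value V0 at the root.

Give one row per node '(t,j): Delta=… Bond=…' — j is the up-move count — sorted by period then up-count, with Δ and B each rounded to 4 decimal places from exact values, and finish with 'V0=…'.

Risk-neutral probability p* = (R−d)/(u−d) = (1.01−0.73)/(1.12−0.73) = 0.7179.
At expiry t=4: V(4,0)=88.4267, V(4,1)=65.0623, V(4,2)=29.2157, V(4,3)=0.0000, V(4,4)=0.0000
  t=3,j=0: stock 59.9086 → up 67.0977 (V=65.0623), down 43.7333 (V=88.4267). Price 70.9429; hedge Δ=-1.0000, bond B=130.8515.
  t=3,j=1: stock 91.9146 → up 102.9443 (V=29.2157), down 67.0977 (V=65.0623). Price 38.9369; hedge Δ=-1.0000, bond B=130.8515.
  t=3,j=2: stock 141.0196 → up 157.9420 (V=0.0000), down 102.9443 (V=29.2157). Price 8.1587; hedge Δ=-0.5312, bond B=83.0707.
  t=3,j=3: stock 216.3589 → up 242.3220 (V=0.0000), down 157.9420 (V=0.0000). Price 0.0000; hedge Δ=0.0000, bond B=0.0000.
  t=2,j=0: stock 82.0666 → up 91.9146 (V=38.9369), down 59.9086 (V=70.9429). Price 47.4893; hedge Δ=-1.0000, bond B=129.5559.
  t=2,j=1: stock 125.9104 → up 141.0196 (V=8.1587), down 91.9146 (V=38.9369). Price 16.6730; hedge Δ=-0.6268, bond B=95.5914.
  t=2,j=2: stock 193.1776 → up 216.3589 (V=0.0000), down 141.0196 (V=8.1587). Price 2.2784; hedge Δ=-0.1083, bond B=23.1982.
  t=1,j=0: stock 112.4200 → up 125.9104 (V=16.6730), down 82.0666 (V=47.4893). Price 25.1137; hedge Δ=-0.7029, bond B=104.1298.
  t=1,j=1: stock 172.4800 → up 193.1776 (V=2.2784), down 125.9104 (V=16.6730). Price 6.2757; hedge Δ=-0.2140, bond B=43.1849.
  t=0,j=0: stock 154.0000 → up 172.4800 (V=6.2757), down 112.4200 (V=25.1137). Price 11.4742; hedge Δ=-0.3137, bond B=59.7768.
Check: Δ(0,0)·S0 + B(0,0) = 11.4742 = V0.

(0,0): Delta=-0.3137 Bond=59.7768
(1,0): Delta=-0.7029 Bond=104.1298
(1,1): Delta=-0.2140 Bond=43.1849
(2,0): Delta=-1.0000 Bond=129.5559
(2,1): Delta=-0.6268 Bond=95.5914
(2,2): Delta=-0.1083 Bond=23.1982
(3,0): Delta=-1.0000 Bond=130.8515
(3,1): Delta=-1.0000 Bond=130.8515
(3,2): Delta=-0.5312 Bond=83.0707
(3,3): Delta=0.0000 Bond=0.0000
V0=11.4742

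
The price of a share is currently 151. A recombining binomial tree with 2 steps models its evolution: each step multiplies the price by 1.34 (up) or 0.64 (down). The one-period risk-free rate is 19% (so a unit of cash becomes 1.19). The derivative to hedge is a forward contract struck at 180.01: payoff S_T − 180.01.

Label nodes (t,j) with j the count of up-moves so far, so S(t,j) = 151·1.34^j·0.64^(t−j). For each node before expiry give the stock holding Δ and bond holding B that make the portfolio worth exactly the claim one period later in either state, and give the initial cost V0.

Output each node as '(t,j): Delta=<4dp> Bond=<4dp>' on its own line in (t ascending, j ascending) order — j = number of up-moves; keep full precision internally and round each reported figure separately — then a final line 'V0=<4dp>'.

(0,0): Delta=1.0000 Bond=-127.1167
(1,0): Delta=1.0000 Bond=-151.2689
(1,1): Delta=1.0000 Bond=-151.2689
V0=23.8833

Under the risk-neutral measure, an up-move has probability p* = (R−d)/(u−d) = 0.7857 and values discount at R = 1.19.
Terminal values V(2,·): V(2,0)=-118.1604, V(2,1)=-50.5124, V(2,2)=91.1256
  t=1,j=0: stock 96.6400 → up 129.4976 (V=-50.5124), down 61.8496 (V=-118.1604). Price -54.6289; hedge Δ=1.0000, bond B=-151.2689.
  t=1,j=1: stock 202.3400 → up 271.1356 (V=91.1256), down 129.4976 (V=-50.5124). Price 51.0711; hedge Δ=1.0000, bond B=-151.2689.
  t=0,j=0: stock 151.0000 → up 202.3400 (V=51.0711), down 96.6400 (V=-54.6289). Price 23.8833; hedge Δ=1.0000, bond B=-127.1167.
Root portfolio cost Δ·151+B reproduces V0=23.8833.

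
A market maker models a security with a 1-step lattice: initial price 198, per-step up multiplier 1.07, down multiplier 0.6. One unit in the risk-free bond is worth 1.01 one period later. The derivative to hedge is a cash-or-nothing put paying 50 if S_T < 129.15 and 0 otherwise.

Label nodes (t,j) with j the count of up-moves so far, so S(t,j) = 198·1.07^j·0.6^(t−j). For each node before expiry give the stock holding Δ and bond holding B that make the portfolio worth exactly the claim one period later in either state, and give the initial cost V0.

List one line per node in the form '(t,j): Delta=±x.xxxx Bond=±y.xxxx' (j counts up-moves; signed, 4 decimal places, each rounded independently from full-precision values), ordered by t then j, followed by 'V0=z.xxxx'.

Risk-neutral probability p* = (R−d)/(u−d) = (1.01−0.6)/(1.07−0.6) = 0.8723.
Terminal payoffs: V(1,0)=50.0000, V(1,1)=0.0000
(0,0): S=198.0000. Δ = (V_up−V_dn)/(S_up−S_dn) = (0.0000−50.0000)/(211.8600−118.8000) = -0.5373. V = [p*·0.0000 + (1−p*)·50.0000]/1.01 = 6.3198. B = V − Δ·S = 112.7028.
Each (Δ,B) replicates both successor values, so the strategy is self-financing and V0 is arbitrage-free.

(0,0): Delta=-0.5373 Bond=112.7028
V0=6.3198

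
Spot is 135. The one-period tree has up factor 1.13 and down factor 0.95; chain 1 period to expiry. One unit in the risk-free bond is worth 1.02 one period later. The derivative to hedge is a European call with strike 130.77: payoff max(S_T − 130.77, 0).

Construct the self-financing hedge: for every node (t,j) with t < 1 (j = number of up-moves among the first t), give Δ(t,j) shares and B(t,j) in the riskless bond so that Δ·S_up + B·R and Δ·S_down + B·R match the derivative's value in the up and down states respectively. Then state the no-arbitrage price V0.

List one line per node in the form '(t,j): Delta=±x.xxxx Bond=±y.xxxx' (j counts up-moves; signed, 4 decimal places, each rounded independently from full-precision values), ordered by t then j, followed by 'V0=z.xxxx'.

Under the risk-neutral measure, an up-move has probability p* = (R−d)/(u−d) = 0.3889 and values discount at R = 1.02.
At expiry t=1: V(1,0)=0.0000, V(1,1)=21.7800
(0,0): S=135.0000. Δ = (V_up−V_dn)/(S_up−S_dn) = (21.7800−0.0000)/(152.5500−128.2500) = 0.8963. V = [p*·21.7800 + (1−p*)·0.0000]/1.02 = 8.3039. B = V − Δ·S = -112.6961.
Check: Δ(0,0)·S0 + B(0,0) = 8.3039 = V0.

(0,0): Delta=0.8963 Bond=-112.6961
V0=8.3039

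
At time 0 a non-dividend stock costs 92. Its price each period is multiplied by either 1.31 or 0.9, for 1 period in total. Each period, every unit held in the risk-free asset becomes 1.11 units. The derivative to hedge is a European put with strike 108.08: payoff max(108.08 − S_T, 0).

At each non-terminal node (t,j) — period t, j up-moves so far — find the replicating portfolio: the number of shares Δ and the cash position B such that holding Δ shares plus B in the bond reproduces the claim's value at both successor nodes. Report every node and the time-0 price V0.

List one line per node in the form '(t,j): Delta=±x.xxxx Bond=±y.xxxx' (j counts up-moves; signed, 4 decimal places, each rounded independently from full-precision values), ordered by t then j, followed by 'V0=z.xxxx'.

Since d<R<u, set p* = (R−d)/(u−d) = 0.5122; price each node as the discounted p*-expectation of its children.
At expiry t=1: V(1,0)=25.2800, V(1,1)=0.0000
(0,0): S=92.0000. Δ = (V_up−V_dn)/(S_up−S_dn) = (0.0000−25.2800)/(120.5200−82.8000) = -0.6702. V = [p*·0.0000 + (1−p*)·25.2800]/1.11 = 11.1096. B = V − Δ·S = 72.7682.
Check: Δ(0,0)·S0 + B(0,0) = 11.1096 = V0.

(0,0): Delta=-0.6702 Bond=72.7682
V0=11.1096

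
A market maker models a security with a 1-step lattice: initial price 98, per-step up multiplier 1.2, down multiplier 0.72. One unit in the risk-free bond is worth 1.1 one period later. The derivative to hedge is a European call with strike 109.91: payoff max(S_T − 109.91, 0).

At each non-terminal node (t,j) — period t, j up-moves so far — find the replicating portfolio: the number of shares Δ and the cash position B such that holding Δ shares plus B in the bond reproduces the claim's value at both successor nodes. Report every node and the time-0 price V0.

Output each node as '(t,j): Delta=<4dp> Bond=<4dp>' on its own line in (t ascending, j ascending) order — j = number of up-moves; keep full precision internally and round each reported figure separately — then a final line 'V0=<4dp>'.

No-arbitrage ⇒ martingale measure with p* = (R−d)/(u−d) = 0.7917.
Payoff layer (t=1): V(1,0)=0.0000, V(1,1)=7.6900
(0,0): S=98.0000. Δ = (V_up−V_dn)/(S_up−S_dn) = (7.6900−0.0000)/(117.6000−70.5600) = 0.1635. V = [p*·7.6900 + (1−p*)·0.0000]/1.1 = 5.5345. B = V − Δ·S = -10.4864.
Self-financing check: at every node Δ·S+B equals the discounted successor values.

(0,0): Delta=0.1635 Bond=-10.4864
V0=5.5345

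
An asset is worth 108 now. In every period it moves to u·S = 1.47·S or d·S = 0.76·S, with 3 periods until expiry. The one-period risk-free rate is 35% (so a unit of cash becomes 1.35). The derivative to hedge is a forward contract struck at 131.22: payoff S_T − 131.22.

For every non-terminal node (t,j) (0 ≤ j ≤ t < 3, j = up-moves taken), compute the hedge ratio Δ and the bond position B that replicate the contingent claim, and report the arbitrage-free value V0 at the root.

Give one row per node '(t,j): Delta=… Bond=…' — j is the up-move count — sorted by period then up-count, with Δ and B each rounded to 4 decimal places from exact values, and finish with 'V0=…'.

No-arbitrage ⇒ martingale measure with p* = (R−d)/(u−d) = 0.8310.
Payoff layer (t=3): V(3,0)=-83.8106, V(3,1)=-39.5202, V(3,2)=46.1467, V(3,3)=211.8445
  t=2,j=0: stock 62.3808 → up 91.6998 (V=-39.5202), down 47.4094 (V=-83.8106). Price -34.8192; hedge Δ=1.0000, bond B=-97.2000.
  t=2,j=1: stock 120.6576 → up 177.3667 (V=46.1467), down 91.6998 (V=-39.5202). Price 23.4576; hedge Δ=1.0000, bond B=-97.2000.
  t=2,j=2: stock 233.3772 → up 343.0645 (V=211.8445), down 177.3667 (V=46.1467). Price 136.1772; hedge Δ=1.0000, bond B=-97.2000.
  t=1,j=0: stock 82.0800 → up 120.6576 (V=23.4576), down 62.3808 (V=-34.8192). Price 10.0800; hedge Δ=1.0000, bond B=-72.0000.
  t=1,j=1: stock 158.7600 → up 233.3772 (V=136.1772), down 120.6576 (V=23.4576). Price 86.7600; hedge Δ=1.0000, bond B=-72.0000.
  t=0,j=0: stock 108.0000 → up 158.7600 (V=86.7600), down 82.0800 (V=10.0800). Price 54.6667; hedge Δ=1.0000, bond B=-53.3333.
Check: Δ(0,0)·S0 + B(0,0) = 54.6667 = V0.

(0,0): Delta=1.0000 Bond=-53.3333
(1,0): Delta=1.0000 Bond=-72.0000
(1,1): Delta=1.0000 Bond=-72.0000
(2,0): Delta=1.0000 Bond=-97.2000
(2,1): Delta=1.0000 Bond=-97.2000
(2,2): Delta=1.0000 Bond=-97.2000
V0=54.6667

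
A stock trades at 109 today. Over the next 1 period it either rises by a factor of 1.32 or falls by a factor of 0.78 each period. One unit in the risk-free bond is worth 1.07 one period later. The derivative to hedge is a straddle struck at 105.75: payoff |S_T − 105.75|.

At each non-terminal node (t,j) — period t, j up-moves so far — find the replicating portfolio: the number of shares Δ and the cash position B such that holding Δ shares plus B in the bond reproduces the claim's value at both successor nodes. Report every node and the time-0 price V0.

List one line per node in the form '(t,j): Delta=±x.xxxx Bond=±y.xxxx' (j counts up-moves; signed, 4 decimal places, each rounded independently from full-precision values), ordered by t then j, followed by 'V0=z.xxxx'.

Risk-neutral probability p* = (R−d)/(u−d) = (1.07−0.78)/(1.32−0.78) = 0.5370.
At expiry t=1: V(1,0)=20.7300, V(1,1)=38.1300
  t=0,j=0: stock 109.0000 → up 143.8800 (V=38.1300), down 85.0200 (V=20.7300). Price 28.1070; hedge Δ=0.2956, bond B=-4.1153.
Root portfolio cost Δ·109+B reproduces V0=28.1070.

(0,0): Delta=0.2956 Bond=-4.1153
V0=28.1070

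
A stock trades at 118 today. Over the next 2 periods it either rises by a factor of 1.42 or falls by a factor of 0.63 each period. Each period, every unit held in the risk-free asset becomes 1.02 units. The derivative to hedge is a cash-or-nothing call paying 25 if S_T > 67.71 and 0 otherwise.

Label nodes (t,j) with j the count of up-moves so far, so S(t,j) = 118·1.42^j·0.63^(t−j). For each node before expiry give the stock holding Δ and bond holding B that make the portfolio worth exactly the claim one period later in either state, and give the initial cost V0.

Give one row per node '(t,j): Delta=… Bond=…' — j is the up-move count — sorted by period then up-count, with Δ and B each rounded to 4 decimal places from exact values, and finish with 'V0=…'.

Risk-neutral probability p* = (R−d)/(u−d) = (1.02−0.63)/(1.42−0.63) = 0.4937.
Payoff layer (t=2): V(2,0)=0.0000, V(2,1)=25.0000, V(2,2)=25.0000
  t=1,j=0: stock 74.3400 → up 105.5628 (V=25.0000), down 46.8342 (V=0.0000). Price 12.0998; hedge Δ=0.4257, bond B=-19.5458.
  t=1,j=1: stock 167.5600 → up 237.9352 (V=25.0000), down 105.5628 (V=25.0000). Price 24.5098; hedge Δ=0.0000, bond B=24.5098.
  t=0,j=0: stock 118.0000 → up 167.5600 (V=24.5098), down 74.3400 (V=12.0998). Price 17.8689; hedge Δ=0.1331, bond B=2.1600.
The time-0 hedge costs 17.8689, which is the no-arbitrage price.

(0,0): Delta=0.1331 Bond=2.1600
(1,0): Delta=0.4257 Bond=-19.5458
(1,1): Delta=0.0000 Bond=24.5098
V0=17.8689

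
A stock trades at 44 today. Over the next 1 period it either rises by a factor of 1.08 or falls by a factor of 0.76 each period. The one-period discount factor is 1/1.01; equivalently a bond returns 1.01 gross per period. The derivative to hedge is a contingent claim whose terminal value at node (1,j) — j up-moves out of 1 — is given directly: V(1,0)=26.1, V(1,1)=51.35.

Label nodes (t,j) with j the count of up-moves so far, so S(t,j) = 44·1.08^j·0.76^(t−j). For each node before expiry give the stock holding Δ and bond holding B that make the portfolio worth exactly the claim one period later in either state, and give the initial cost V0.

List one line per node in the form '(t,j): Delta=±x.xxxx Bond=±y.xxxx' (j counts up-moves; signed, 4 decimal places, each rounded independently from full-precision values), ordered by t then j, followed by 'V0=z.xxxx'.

(0,0): Delta=1.7933 Bond=-33.5334
V0=45.3728

No-arbitrage ⇒ martingale measure with p* = (R−d)/(u−d) = 0.7812.
Terminal values V(1,·): V(1,0)=26.1000, V(1,1)=51.3500
(0,0): S=44.0000. Δ = (V_up−V_dn)/(S_up−S_dn) = (51.3500−26.1000)/(47.5200−33.4400) = 1.7933. V = [p*·51.3500 + (1−p*)·26.1000]/1.01 = 45.3728. B = V − Δ·S = -33.5334.
Root portfolio cost Δ·44+B reproduces V0=45.3728.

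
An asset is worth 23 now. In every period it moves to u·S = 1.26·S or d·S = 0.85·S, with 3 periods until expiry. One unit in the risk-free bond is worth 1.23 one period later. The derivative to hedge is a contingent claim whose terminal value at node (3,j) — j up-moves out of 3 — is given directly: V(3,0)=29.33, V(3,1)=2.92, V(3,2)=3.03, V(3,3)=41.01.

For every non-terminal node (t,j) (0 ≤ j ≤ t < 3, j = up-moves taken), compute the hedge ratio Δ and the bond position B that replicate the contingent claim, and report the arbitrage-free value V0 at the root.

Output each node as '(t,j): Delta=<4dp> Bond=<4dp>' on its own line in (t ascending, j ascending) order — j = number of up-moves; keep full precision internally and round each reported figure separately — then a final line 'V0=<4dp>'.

The replicating-portfolio and risk-neutral prices coincide; use p* = (1.23−0.85)/(1.26−0.85) = 0.9268 for the latter.
Terminal values V(3,·): V(3,0)=29.3300, V(3,1)=2.9200, V(3,2)=3.0300, V(3,3)=41.0100
(2,0): S=16.6175. Δ = (V_up−V_dn)/(S_up−S_dn) = (2.9200−29.3300)/(20.9381−14.1249) = -3.8763. V = [p*·2.9200 + (1−p*)·29.3300]/1.23 = 3.9451. B = V − Δ·S = 68.3597.
(2,1): S=24.6330. Δ = (V_up−V_dn)/(S_up−S_dn) = (3.0300−2.9200)/(31.0376−20.9380) = 0.0109. V = [p*·3.0300 + (1−p*)·2.9200]/1.23 = 2.4569. B = V − Δ·S = 2.1886.
(2,2): S=36.5148. Δ = (V_up−V_dn)/(S_up−S_dn) = (41.0100−3.0300)/(46.0086−31.0376) = 2.5369. V = [p*·41.0100 + (1−p*)·3.0300]/1.23 = 31.0821. B = V − Δ·S = -61.5521.
(1,0): S=19.5500. Δ = (V_up−V_dn)/(S_up−S_dn) = (2.4569−3.9451)/(24.6330−16.6175) = -0.1857. V = [p*·2.4569 + (1−p*)·3.9451]/1.23 = 2.0860. B = V − Δ·S = 5.7157.
(1,1): S=28.9800. Δ = (V_up−V_dn)/(S_up−S_dn) = (31.0821−2.4569)/(36.5148−24.6330) = 2.4092. V = [p*·31.0821 + (1−p*)·2.4569]/1.23 = 23.5671. B = V − Δ·S = -46.2505.
(0,0): S=23.0000. Δ = (V_up−V_dn)/(S_up−S_dn) = (23.5671−2.0860)/(28.9800−19.5500) = 2.2780. V = [p*·23.5671 + (1−p*)·2.0860]/1.23 = 17.8824. B = V − Δ·S = -34.5106.
The time-0 hedge costs 17.8824, which is the no-arbitrage price.

(0,0): Delta=2.2780 Bond=-34.5106
(1,0): Delta=-0.1857 Bond=5.7157
(1,1): Delta=2.4092 Bond=-46.2505
(2,0): Delta=-3.8763 Bond=68.3597
(2,1): Delta=0.0109 Bond=2.1886
(2,2): Delta=2.5369 Bond=-61.5521
V0=17.8824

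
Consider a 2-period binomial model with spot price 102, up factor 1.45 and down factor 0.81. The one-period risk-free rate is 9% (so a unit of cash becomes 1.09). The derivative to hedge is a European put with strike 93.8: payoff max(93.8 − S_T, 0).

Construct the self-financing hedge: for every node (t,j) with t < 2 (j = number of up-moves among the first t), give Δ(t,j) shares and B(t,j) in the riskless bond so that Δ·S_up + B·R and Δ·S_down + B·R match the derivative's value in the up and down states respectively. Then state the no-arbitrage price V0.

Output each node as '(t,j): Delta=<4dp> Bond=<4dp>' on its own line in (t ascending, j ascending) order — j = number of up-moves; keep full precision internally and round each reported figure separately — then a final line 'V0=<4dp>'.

The replicating-portfolio and risk-neutral prices coincide; use p* = (1.09−0.81)/(1.45−0.81) = 0.4375 for the latter.
Terminal values V(2,·): V(2,0)=26.8778, V(2,1)=0.0000, V(2,2)=0.0000
  t=1,j=0: stock 82.6200 → up 119.7990 (V=0.0000), down 66.9222 (V=26.8778). Price 13.8704; hedge Δ=-0.5083, bond B=55.8670.
  t=1,j=1: stock 147.9000 → up 214.4550 (V=0.0000), down 119.7990 (V=0.0000). Price 0.0000; hedge Δ=0.0000, bond B=0.0000.
  t=0,j=0: stock 102.0000 → up 147.9000 (V=0.0000), down 82.6200 (V=13.8704). Price 7.1579; hedge Δ=-0.2125, bond B=28.8304.
Root portfolio cost Δ·102+B reproduces V0=7.1579.

(0,0): Delta=-0.2125 Bond=28.8304
(1,0): Delta=-0.5083 Bond=55.8670
(1,1): Delta=0.0000 Bond=0.0000
V0=7.1579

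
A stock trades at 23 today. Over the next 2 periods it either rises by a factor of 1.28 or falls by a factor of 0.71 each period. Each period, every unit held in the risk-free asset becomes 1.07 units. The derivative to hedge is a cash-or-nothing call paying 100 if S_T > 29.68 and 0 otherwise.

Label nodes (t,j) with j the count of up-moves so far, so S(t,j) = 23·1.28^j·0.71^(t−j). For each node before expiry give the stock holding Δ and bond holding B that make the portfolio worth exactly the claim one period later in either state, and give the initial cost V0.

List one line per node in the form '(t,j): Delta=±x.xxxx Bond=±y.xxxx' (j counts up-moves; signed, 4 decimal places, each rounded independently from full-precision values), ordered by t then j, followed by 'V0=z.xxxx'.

Since d<R<u, set p* = (R−d)/(u−d) = 0.6316; price each node as the discounted p*-expectation of its children.
Terminal values V(2,·): V(2,0)=0.0000, V(2,1)=0.0000, V(2,2)=100.0000
(1,0): S=16.3300. Δ = (V_up−V_dn)/(S_up−S_dn) = (0.0000−0.0000)/(20.9024−11.5943) = 0.0000. V = [p*·0.0000 + (1−p*)·0.0000]/1.07 = 0.0000. B = V − Δ·S = 0.0000.
(1,1): S=29.4400. Δ = (V_up−V_dn)/(S_up−S_dn) = (100.0000−0.0000)/(37.6832−20.9024) = 5.9592. V = [p*·100.0000 + (1−p*)·0.0000]/1.07 = 59.0261. B = V − Δ·S = -116.4125.
(0,0): S=23.0000. Δ = (V_up−V_dn)/(S_up−S_dn) = (59.0261−0.0000)/(29.4400−16.3300) = 4.5024. V = [p*·59.0261 + (1−p*)·0.0000]/1.07 = 34.8408. B = V − Δ·S = -68.7137.
Root portfolio cost Δ·23+B reproduces V0=34.8408.

(0,0): Delta=4.5024 Bond=-68.7137
(1,0): Delta=0.0000 Bond=0.0000
(1,1): Delta=5.9592 Bond=-116.4125
V0=34.8408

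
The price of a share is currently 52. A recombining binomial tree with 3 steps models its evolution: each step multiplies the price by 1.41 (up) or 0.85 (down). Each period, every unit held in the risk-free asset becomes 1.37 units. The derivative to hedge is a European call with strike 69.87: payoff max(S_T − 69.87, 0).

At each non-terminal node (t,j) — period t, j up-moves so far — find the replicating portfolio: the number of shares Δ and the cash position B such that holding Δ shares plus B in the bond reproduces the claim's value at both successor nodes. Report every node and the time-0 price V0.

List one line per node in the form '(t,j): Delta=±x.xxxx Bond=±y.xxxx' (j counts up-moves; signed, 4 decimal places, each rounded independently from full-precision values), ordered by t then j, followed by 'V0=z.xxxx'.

(0,0): Delta=0.9570 Bond=-24.8391
(1,0): Delta=0.4930 Bond=-13.5199
(1,1): Delta=0.9785 Bond=-35.6073
(2,0): Delta=0.0000 Bond=0.0000
(2,1): Delta=0.5159 Bond=-19.9471
(2,2): Delta=1.0000 Bond=-51.0000
V0=24.9263

Since d<R<u, set p* = (R−d)/(u−d) = 0.9286; price each node as the discounted p*-expectation of its children.
At expiry t=3: V(3,0)=0.0000, V(3,1)=0.0000, V(3,2)=18.0040, V(3,3)=75.8975
  t=2,j=0: stock 37.5700 → up 52.9737 (V=0.0000), down 31.9345 (V=0.0000). Price 0.0000; hedge Δ=0.0000, bond B=0.0000.
  t=2,j=1: stock 62.3220 → up 87.8740 (V=18.0040), down 52.9737 (V=0.0000). Price 12.2029; hedge Δ=0.5159, bond B=-19.9471.
  t=2,j=2: stock 103.3812 → up 145.7675 (V=75.8975), down 87.8740 (V=18.0040). Price 52.3812; hedge Δ=1.0000, bond B=-51.0000.
  t=1,j=0: stock 44.2000 → up 62.3220 (V=12.2029), down 37.5700 (V=0.0000). Price 8.2710; hedge Δ=0.4930, bond B=-13.5199.
  t=1,j=1: stock 73.3200 → up 103.3812 (V=52.3812), down 62.3220 (V=12.2029). Price 36.1397; hedge Δ=0.9785, bond B=-35.6073.
  t=0,j=0: stock 52.0000 → up 73.3200 (V=36.1397), down 44.2000 (V=8.2710). Price 24.9263; hedge Δ=0.9570, bond B=-24.8391.
The time-0 hedge costs 24.9263, which is the no-arbitrage price.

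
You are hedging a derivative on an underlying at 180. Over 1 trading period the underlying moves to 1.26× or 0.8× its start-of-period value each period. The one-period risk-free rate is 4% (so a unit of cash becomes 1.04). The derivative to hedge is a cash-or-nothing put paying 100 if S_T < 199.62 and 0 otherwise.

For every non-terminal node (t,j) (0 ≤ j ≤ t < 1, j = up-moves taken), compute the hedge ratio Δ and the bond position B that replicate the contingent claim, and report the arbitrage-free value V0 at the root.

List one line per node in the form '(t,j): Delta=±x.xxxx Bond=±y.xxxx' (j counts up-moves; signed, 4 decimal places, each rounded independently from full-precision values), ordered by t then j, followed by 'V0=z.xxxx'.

The replicating-portfolio and risk-neutral prices coincide; use p* = (1.04−0.8)/(1.26−0.8) = 0.5217 for the latter.
Terminal values V(1,·): V(1,0)=100.0000, V(1,1)=0.0000
Node (0,0) S=180.0000: V=(p*·0.0000+(1−p*)·100.0000)/1.04=45.9866; Δ=(0.0000−100.0000)/(226.8000−144.0000)=-1.2077; B=V−Δ·S=263.3779
Root portfolio cost Δ·180+B reproduces V0=45.9866.

(0,0): Delta=-1.2077 Bond=263.3779
V0=45.9866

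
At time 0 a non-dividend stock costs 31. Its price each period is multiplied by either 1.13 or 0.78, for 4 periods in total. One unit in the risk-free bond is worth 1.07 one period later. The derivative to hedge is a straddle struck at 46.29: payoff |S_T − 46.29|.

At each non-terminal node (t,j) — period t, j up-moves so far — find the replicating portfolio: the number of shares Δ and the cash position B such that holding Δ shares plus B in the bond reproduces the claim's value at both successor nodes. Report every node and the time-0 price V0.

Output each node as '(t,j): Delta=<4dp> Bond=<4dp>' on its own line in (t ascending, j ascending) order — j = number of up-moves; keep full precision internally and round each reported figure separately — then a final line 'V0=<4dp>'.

(0,0): Delta=-0.6358 Bond=27.0848
(1,0): Delta=-1.0000 Bond=37.7864
(1,1): Delta=-0.5838 Bond=27.1589
(2,0): Delta=-1.0000 Bond=40.4315
(2,1): Delta=-1.0000 Bond=40.4315
(2,2): Delta=-0.5244 Bond=26.7073
(3,0): Delta=-1.0000 Bond=43.2617
(3,1): Delta=-1.0000 Bond=43.2617
(3,2): Delta=-1.0000 Bond=43.2617
(3,3): Delta=-0.4565 Bond=25.5386
V0=7.3741

No-arbitrage ⇒ martingale measure with p* = (R−d)/(u−d) = 0.8286.
At expiry t=4: V(4,0)=34.8153, V(4,1)=29.6664, V(4,2)=22.2072, V(4,3)=11.4008, V(4,4)=4.2547
Node (3,0) S=14.7111: V=(p*·29.6664+(1−p*)·34.8153)/1.07=28.5506; Δ=(29.6664−34.8153)/(16.6236−11.4747)=-1.0000; B=V−Δ·S=43.2617
Node (3,1) S=21.3123: V=(p*·22.2072+(1−p*)·29.6664)/1.07=21.9494; Δ=(22.2072−29.6664)/(24.0828−16.6236)=-1.0000; B=V−Δ·S=43.2617
Node (3,2) S=30.8754: V=(p*·11.4008+(1−p*)·22.2072)/1.07=12.3862; Δ=(11.4008−22.2072)/(34.8892−24.0828)=-1.0000; B=V−Δ·S=43.2617
Node (3,3) S=44.7298: V=(p*·4.2547+(1−p*)·11.4008)/1.07=5.1212; Δ=(4.2547−11.4008)/(50.5447−34.8892)=-0.4565; B=V−Δ·S=25.5386
Node (2,0) S=18.8604: V=(p*·21.9494+(1−p*)·28.5506)/1.07=21.5711; Δ=(21.9494−28.5506)/(21.3123−14.7111)=-1.0000; B=V−Δ·S=40.4315
Node (2,1) S=27.3234: V=(p*·12.3862+(1−p*)·21.9494)/1.07=13.1081; Δ=(12.3862−21.9494)/(30.8754−21.3123)=-1.0000; B=V−Δ·S=40.4315
Node (2,2) S=39.5839: V=(p*·5.1212+(1−p*)·12.3862)/1.07=5.9502; Δ=(5.1212−12.3862)/(44.7298−30.8754)=-0.5244; B=V−Δ·S=26.7073
Node (1,0) S=24.1800: V=(p*·13.1081+(1−p*)·21.5711)/1.07=13.6064; Δ=(13.1081−21.5711)/(27.3234−18.8604)=-1.0000; B=V−Δ·S=37.7864
Node (1,1) S=35.0300: V=(p*·5.9502+(1−p*)·13.1081)/1.07=6.7077; Δ=(5.9502−13.1081)/(39.5839−27.3234)=-0.5838; B=V−Δ·S=27.1589
Node (0,0) S=31.0000: V=(p*·6.7077+(1−p*)·13.6064)/1.07=7.3741; Δ=(6.7077−13.6064)/(35.0300−24.1800)=-0.6358; B=V−Δ·S=27.0848
Root portfolio cost Δ·31+B reproduces V0=7.3741.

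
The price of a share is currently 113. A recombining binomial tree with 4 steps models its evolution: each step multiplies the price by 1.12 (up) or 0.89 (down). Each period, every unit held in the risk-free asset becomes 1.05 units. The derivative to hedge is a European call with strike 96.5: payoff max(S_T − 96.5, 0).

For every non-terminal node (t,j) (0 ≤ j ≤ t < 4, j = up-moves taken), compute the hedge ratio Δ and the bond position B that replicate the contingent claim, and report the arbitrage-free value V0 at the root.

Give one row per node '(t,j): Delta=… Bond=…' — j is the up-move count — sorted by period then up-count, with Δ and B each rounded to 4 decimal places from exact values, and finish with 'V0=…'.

(0,0): Delta=0.9361 Bond=-71.5155
(1,0): Delta=0.8126 Bond=-62.6732
(1,1): Delta=0.9790 Bond=-80.5241
(2,0): Delta=0.5078 Bond=-38.5236
(2,1): Delta=0.9186 Bond=-77.7433
(2,2): Delta=1.0000 Bond=-87.5283
(3,0): Delta=0.0000 Bond=0.0000
(3,1): Delta=0.6843 Bond=-58.1465
(3,2): Delta=1.0000 Bond=-91.9048
(3,3): Delta=1.0000 Bond=-91.9048
V0=34.2597

The replicating-portfolio and risk-neutral prices coincide; use p* = (1.05−0.89)/(1.12−0.89) = 0.6957 for the latter.
At expiry t=4: V(4,0)=0.0000, V(4,1)=0.0000, V(4,2)=15.7780, V(4,3)=44.7936, V(4,4)=81.3077
Node (3,0) S=79.6615: V=(p*·0.0000+(1−p*)·0.0000)/1.05=0.0000; Δ=(0.0000−0.0000)/(89.2209−70.8987)=0.0000; B=V−Δ·S=0.0000
Node (3,1) S=100.2482: V=(p*·15.7780+(1−p*)·0.0000)/1.05=10.4533; Δ=(15.7780−0.0000)/(112.2780−89.2209)=0.6843; B=V−Δ·S=-58.1465
Node (3,2) S=126.1550: V=(p*·44.7936+(1−p*)·15.7780)/1.05=34.2502; Δ=(44.7936−15.7780)/(141.2936−112.2780)=1.0000; B=V−Δ·S=-91.9048
Node (3,3) S=158.7569: V=(p*·81.3077+(1−p*)·44.7936)/1.05=66.8521; Δ=(81.3077−44.7936)/(177.8077−141.2936)=1.0000; B=V−Δ·S=-91.9048
Node (2,0) S=89.5073: V=(p*·10.4533+(1−p*)·0.0000)/1.05=6.9256; Δ=(10.4533−0.0000)/(100.2482−79.6615)=0.5078; B=V−Δ·S=-38.5236
Node (2,1) S=112.6384: V=(p*·34.2502+(1−p*)·10.4533)/1.05=25.7216; Δ=(34.2502−10.4533)/(126.1550−100.2482)=0.9186; B=V−Δ·S=-77.7433
Node (2,2) S=141.7472: V=(p*·66.8521+(1−p*)·34.2502)/1.05=54.2189; Δ=(66.8521−34.2502)/(158.7569−126.1550)=1.0000; B=V−Δ·S=-87.5283
Node (1,0) S=100.5700: V=(p*·25.7216+(1−p*)·6.9256)/1.05=19.0487; Δ=(25.7216−6.9256)/(112.6384−89.5073)=0.8126; B=V−Δ·S=-62.6732
Node (1,1) S=126.5600: V=(p*·54.2189+(1−p*)·25.7216)/1.05=43.3769; Δ=(54.2189−25.7216)/(141.7472−112.6384)=0.9790; B=V−Δ·S=-80.5241
Node (0,0) S=113.0000: V=(p*·43.3769+(1−p*)·19.0487)/1.05=34.2597; Δ=(43.3769−19.0487)/(126.5600−100.5700)=0.9361; B=V−Δ·S=-71.5155
Self-financing check: at every node Δ·S+B equals the discounted successor values.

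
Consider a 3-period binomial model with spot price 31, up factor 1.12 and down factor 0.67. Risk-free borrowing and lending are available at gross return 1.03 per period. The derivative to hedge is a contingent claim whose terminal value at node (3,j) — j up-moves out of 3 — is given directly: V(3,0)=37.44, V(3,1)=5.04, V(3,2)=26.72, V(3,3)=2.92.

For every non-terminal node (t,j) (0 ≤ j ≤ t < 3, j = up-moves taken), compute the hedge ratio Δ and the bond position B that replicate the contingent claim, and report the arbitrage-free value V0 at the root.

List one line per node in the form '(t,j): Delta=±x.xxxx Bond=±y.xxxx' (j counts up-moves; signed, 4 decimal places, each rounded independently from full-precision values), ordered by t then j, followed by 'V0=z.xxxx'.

(0,0): Delta=-0.6480 Bond=31.5635
(1,0): Delta=1.1285 Bond=-4.3881
(1,1): Delta=-0.9137 Bond=41.7350
(2,0): Delta=-5.1739 Bond=83.1845
(2,1): Delta=2.0711 Bond=-26.4457
(2,2): Delta=-1.3601 Bond=60.3452
V0=11.4749

Risk-neutral probability p* = (R−d)/(u−d) = (1.03−0.67)/(1.12−0.67) = 0.8000.
Payoff layer (t=3): V(3,0)=37.4400, V(3,1)=5.0400, V(3,2)=26.7200, V(3,3)=2.9200
Node (2,0) S=13.9159: V=(p*·5.0400+(1−p*)·37.4400)/1.03=11.1845; Δ=(5.0400−37.4400)/(15.5858−9.3237)=-5.1739; B=V−Δ·S=83.1845
Node (2,1) S=23.2624: V=(p*·26.7200+(1−p*)·5.0400)/1.03=21.7320; Δ=(26.7200−5.0400)/(26.0539−15.5858)=2.0711; B=V−Δ·S=-26.4457
Node (2,2) S=38.8864: V=(p*·2.9200+(1−p*)·26.7200)/1.03=7.4563; Δ=(2.9200−26.7200)/(43.5528−26.0539)=-1.3601; B=V−Δ·S=60.3452
Node (1,0) S=20.7700: V=(p*·21.7320+(1−p*)·11.1845)/1.03=19.0510; Δ=(21.7320−11.1845)/(23.2624−13.9159)=1.1285; B=V−Δ·S=-4.3881
Node (1,1) S=34.7200: V=(p*·7.4563+(1−p*)·21.7320)/1.03=10.0111; Δ=(7.4563−21.7320)/(38.8864−23.2624)=-0.9137; B=V−Δ·S=41.7350
Node (0,0) S=31.0000: V=(p*·10.0111+(1−p*)·19.0510)/1.03=11.4749; Δ=(10.0111−19.0510)/(34.7200−20.7700)=-0.6480; B=V−Δ·S=31.5635
Each (Δ,B) replicates both successor values, so the strategy is self-financing and V0 is arbitrage-free.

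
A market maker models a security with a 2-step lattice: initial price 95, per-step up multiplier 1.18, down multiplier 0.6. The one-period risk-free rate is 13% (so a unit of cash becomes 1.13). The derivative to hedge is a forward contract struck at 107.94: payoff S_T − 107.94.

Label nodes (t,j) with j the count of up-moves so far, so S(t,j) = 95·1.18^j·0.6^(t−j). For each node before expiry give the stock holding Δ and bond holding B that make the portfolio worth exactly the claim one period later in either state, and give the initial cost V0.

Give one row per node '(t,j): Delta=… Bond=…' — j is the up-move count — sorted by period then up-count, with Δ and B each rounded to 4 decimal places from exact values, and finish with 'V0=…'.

(0,0): Delta=1.0000 Bond=-84.5329
(1,0): Delta=1.0000 Bond=-95.5221
(1,1): Delta=1.0000 Bond=-95.5221
V0=10.4671

The replicating-portfolio and risk-neutral prices coincide; use p* = (1.13−0.6)/(1.18−0.6) = 0.9138 for the latter.
Terminal values V(2,·): V(2,0)=-73.7400, V(2,1)=-40.6800, V(2,2)=24.3380
Node (1,0) S=57.0000: V=(p*·-40.6800+(1−p*)·-73.7400)/1.13=-38.5221; Δ=(-40.6800−-73.7400)/(67.2600−34.2000)=1.0000; B=V−Δ·S=-95.5221
Node (1,1) S=112.1000: V=(p*·24.3380+(1−p*)·-40.6800)/1.13=16.5779; Δ=(24.3380−-40.6800)/(132.2780−67.2600)=1.0000; B=V−Δ·S=-95.5221
Node (0,0) S=95.0000: V=(p*·16.5779+(1−p*)·-38.5221)/1.13=10.4671; Δ=(16.5779−-38.5221)/(112.1000−57.0000)=1.0000; B=V−Δ·S=-84.5329
Self-financing check: at every node Δ·S+B equals the discounted successor values.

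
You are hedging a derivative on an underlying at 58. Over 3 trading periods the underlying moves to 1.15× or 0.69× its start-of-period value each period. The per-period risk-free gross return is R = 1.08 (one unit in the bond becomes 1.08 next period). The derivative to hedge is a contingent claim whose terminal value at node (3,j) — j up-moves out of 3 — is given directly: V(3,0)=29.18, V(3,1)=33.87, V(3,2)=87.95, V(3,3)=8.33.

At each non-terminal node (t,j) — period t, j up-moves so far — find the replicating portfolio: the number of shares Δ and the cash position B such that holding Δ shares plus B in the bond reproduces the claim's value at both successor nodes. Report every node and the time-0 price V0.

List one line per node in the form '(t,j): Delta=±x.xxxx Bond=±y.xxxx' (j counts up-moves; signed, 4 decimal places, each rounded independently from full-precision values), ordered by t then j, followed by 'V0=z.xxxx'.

(0,0): Delta=-1.3872 Bond=109.0625
(1,0): Delta=2.3420 Bond=-31.4557
(1,1): Delta=-1.7888 Bond=144.5747
(2,0): Delta=0.3692 Bond=20.5046
(2,1): Delta=2.5545 Bond=-43.7500
(2,2): Delta=-2.2565 Bond=192.0185
V0=28.6059

Risk-neutral probability p* = (R−d)/(u−d) = (1.08−0.69)/(1.15−0.69) = 0.8478.
Payoff layer (t=3): V(3,0)=29.1800, V(3,1)=33.8700, V(3,2)=87.9500, V(3,3)=8.3300
(2,0): S=27.6138. Δ = (V_up−V_dn)/(S_up−S_dn) = (33.8700−29.1800)/(31.7559−19.0535) = 0.3692. V = [p*·33.8700 + (1−p*)·29.1800]/1.08 = 30.7003. B = V − Δ·S = 20.5046.
(2,1): S=46.0230. Δ = (V_up−V_dn)/(S_up−S_dn) = (87.9500−33.8700)/(52.9264−31.7559) = 2.5545. V = [p*·87.9500 + (1−p*)·33.8700]/1.08 = 73.8152. B = V − Δ·S = -43.7500.
(2,2): S=76.7050. Δ = (V_up−V_dn)/(S_up−S_dn) = (8.3300−87.9500)/(88.2107−52.9264) = -2.2565. V = [p*·8.3300 + (1−p*)·87.9500]/1.08 = 18.9316. B = V − Δ·S = 192.0185.
(1,0): S=40.0200. Δ = (V_up−V_dn)/(S_up−S_dn) = (73.8152−30.7003)/(46.0230−27.6138) = 2.3420. V = [p*·73.8152 + (1−p*)·30.7003]/1.08 = 62.2725. B = V − Δ·S = -31.4557.
(1,1): S=66.7000. Δ = (V_up−V_dn)/(S_up−S_dn) = (18.9316−73.8152)/(76.7050−46.0230) = -1.7888. V = [p*·18.9316 + (1−p*)·73.8152]/1.08 = 25.2624. B = V − Δ·S = 144.5747.
(0,0): S=58.0000. Δ = (V_up−V_dn)/(S_up−S_dn) = (25.2624−62.2725)/(66.7000−40.0200) = -1.3872. V = [p*·25.2624 + (1−p*)·62.2725]/1.08 = 28.6059. B = V − Δ·S = 109.0625.
Each (Δ,B) replicates both successor values, so the strategy is self-financing and V0 is arbitrage-free.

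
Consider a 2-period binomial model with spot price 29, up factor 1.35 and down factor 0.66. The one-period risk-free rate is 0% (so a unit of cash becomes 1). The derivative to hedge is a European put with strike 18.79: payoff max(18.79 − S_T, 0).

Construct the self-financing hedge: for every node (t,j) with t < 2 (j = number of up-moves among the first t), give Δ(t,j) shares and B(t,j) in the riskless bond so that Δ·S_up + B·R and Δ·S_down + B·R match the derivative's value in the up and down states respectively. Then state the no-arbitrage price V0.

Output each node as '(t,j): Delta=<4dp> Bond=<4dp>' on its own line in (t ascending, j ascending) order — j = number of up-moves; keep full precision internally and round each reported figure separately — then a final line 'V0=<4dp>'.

(0,0): Delta=-0.1561 Bond=6.1110
(1,0): Delta=-0.4663 Bond=12.0475
(1,1): Delta=0.0000 Bond=0.0000
V0=1.5843

Since d<R<u, set p* = (R−d)/(u−d) = 0.4928; price each node as the discounted p*-expectation of its children.
Payoff layer (t=2): V(2,0)=6.1576, V(2,1)=0.0000, V(2,2)=0.0000
(1,0): S=19.1400. Δ = (V_up−V_dn)/(S_up−S_dn) = (0.0000−6.1576)/(25.8390−12.6324) = -0.4663. V = [p*·0.0000 + (1−p*)·6.1576]/1 = 3.1234. B = V − Δ·S = 12.0475.
(1,1): S=39.1500. Δ = (V_up−V_dn)/(S_up−S_dn) = (0.0000−0.0000)/(52.8525−25.8390) = 0.0000. V = [p*·0.0000 + (1−p*)·0.0000]/1 = 0.0000. B = V − Δ·S = 0.0000.
(0,0): S=29.0000. Δ = (V_up−V_dn)/(S_up−S_dn) = (0.0000−3.1234)/(39.1500−19.1400) = -0.1561. V = [p*·0.0000 + (1−p*)·3.1234]/1 = 1.5843. B = V − Δ·S = 6.1110.
Root portfolio cost Δ·29+B reproduces V0=1.5843.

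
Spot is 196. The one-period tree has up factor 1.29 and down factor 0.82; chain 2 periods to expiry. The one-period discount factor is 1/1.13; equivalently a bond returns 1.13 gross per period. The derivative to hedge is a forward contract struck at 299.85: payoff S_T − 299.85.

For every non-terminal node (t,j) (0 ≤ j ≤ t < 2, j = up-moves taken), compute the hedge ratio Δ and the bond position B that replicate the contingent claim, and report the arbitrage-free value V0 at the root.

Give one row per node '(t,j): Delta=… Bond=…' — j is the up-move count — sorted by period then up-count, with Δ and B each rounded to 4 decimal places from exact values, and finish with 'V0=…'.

(0,0): Delta=1.0000 Bond=-234.8265
(1,0): Delta=1.0000 Bond=-265.3540
(1,1): Delta=1.0000 Bond=-265.3540
V0=-38.8265

No-arbitrage ⇒ martingale measure with p* = (R−d)/(u−d) = 0.6596.
Terminal values V(2,·): V(2,0)=-168.0596, V(2,1)=-92.5212, V(2,2)=26.3136
  t=1,j=0: stock 160.7200 → up 207.3288 (V=-92.5212), down 131.7904 (V=-168.0596). Price -104.6340; hedge Δ=1.0000, bond B=-265.3540.
  t=1,j=1: stock 252.8400 → up 326.1636 (V=26.3136), down 207.3288 (V=-92.5212). Price -12.5140; hedge Δ=1.0000, bond B=-265.3540.
  t=0,j=0: stock 196.0000 → up 252.8400 (V=-12.5140), down 160.7200 (V=-104.6340). Price -38.8265; hedge Δ=1.0000, bond B=-234.8265.
Root portfolio cost Δ·196+B reproduces V0=-38.8265.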